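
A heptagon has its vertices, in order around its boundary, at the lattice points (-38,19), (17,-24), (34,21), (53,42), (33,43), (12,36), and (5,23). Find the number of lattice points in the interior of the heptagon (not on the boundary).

By the shoelace formula, twice the signed area is |((-38)·(-24) − 17·19) + (17·21 − 34·(-24)) + (34·42 − 53·21) + (53·43 − 33·42) + (33·36 − 12·43) + (12·23 − 5·36) + (5·19 − (-38)·23)| = 4707, so the area is 4707/2.
Summing gcd(|Δx|,|Δy|) over the edges gives the boundary count: gcd(55,43) + gcd(17,45) + gcd(19,21) + gcd(20,1) + gcd(21,7) + gcd(7,13) + gcd(43,4) = 1+1+1+1+7+1+1 = 13.
Pick's theorem gives I = A − B/2 + 1 = 4707/2 − 13/2 + 1 = 2348.

2348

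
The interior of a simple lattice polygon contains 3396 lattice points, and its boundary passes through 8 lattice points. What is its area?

3399

Pick's theorem states A = I + B/2 − 1, so A = 3396 + 8/2 − 1 = 3399.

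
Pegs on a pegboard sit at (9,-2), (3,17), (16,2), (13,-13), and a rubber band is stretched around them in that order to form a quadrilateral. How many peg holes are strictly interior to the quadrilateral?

123

The shoelace formula gives twice the area as |[9·17 − 3·(-2)] + [3·2 − 16·17] + [16·(-13) − 13·2] + [13·(-2) − 9·(-13)]| = 250, so the area is 125.
Along each edge there are gcd(|Δx|,|Δy|)+1 lattice points, so counting each shared vertex once the boundary has gcd(6,19) + gcd(13,15) + gcd(3,15) + gcd(4,11) = 1+1+3+1 = 6.
Pick's theorem gives I = A − B/2 + 1 = 125 − 6/2 + 1 = 123.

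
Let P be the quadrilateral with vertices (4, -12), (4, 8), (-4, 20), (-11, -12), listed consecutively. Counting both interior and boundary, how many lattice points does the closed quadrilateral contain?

Using the shoelace formula, 2A = |(4·8 − 4·(-12)) + (4·20 − (-4)·8) + ((-4)·(-12) − (-11)·20) + ((-11)·(-12) − 4·(-12))| = 640, so the area is 320.
Along each edge there are gcd(|Δx|,|Δy|)+1 lattice points, so counting each shared vertex once the boundary has gcd(0,20) + gcd(8,12) + gcd(7,32) + gcd(15,0) = 20+4+1+15 = 40.
Pick's theorem gives I = A − B/2 + 1 = 320 − 40/2 + 1 = 301, so the closed region contains I + B = 301 + 40 = 341 lattice points.

341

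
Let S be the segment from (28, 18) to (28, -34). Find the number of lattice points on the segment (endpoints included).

53

The number of lattice points on a segment between lattice points is gcd(|Δx|,|Δy|) + 1 = gcd(0,52) + 1 = 52 + 1 = 53.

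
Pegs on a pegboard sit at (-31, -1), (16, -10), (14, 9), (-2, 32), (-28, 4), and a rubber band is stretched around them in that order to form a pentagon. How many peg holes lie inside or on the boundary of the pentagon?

The shoelace formula gives twice the area as |((-31)·(-10) − 16·(-1)) + (16·9 − 14·(-10)) + (14·32 − (-2)·9) + ((-2)·4 − (-28)·32) + ((-28)·(-1) − (-31)·4)| = 2116, so the area is 1058.
Along each edge there are gcd(|Δx|,|Δy|)+1 lattice points, so counting each shared vertex once the boundary has gcd(47,9) + gcd(2,19) + gcd(16,23) + gcd(26,28) + gcd(3,5) = 1+1+1+2+1 = 6.
Pick's theorem gives I = A − B/2 + 1 = 1058 − 6/2 + 1 = 1056, so the closed region contains I + B = 1056 + 6 = 1062 lattice points.

1062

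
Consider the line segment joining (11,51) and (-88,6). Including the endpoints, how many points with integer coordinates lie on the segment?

10

The number of lattice points on a segment between lattice points is gcd(|Δx|,|Δy|) + 1 = gcd(99,45) + 1 = 9 + 1 = 10.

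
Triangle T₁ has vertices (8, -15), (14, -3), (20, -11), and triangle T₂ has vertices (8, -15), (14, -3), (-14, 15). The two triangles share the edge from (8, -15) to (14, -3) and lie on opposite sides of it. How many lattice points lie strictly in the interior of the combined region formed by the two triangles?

The union is the simple quadrilateral with vertices (8, -15), (20, -11), (14, -3), (-14, 15) in order.
By the shoelace formula, twice the signed area is |(8·(-11) − 20·(-15)) + (20·(-3) − 14·(-11)) + (14·15 − (-14)·(-3)) + ((-14)·(-15) − 8·15)| = 564, so the area is 282.
Summing gcd(|Δx|,|Δy|) over the edges gives the boundary count: gcd(12,4) + gcd(6,8) + gcd(28,18) + gcd(22,30) = 4+2+2+2 = 10.
By Pick's theorem I = A − B/2 + 1 = 282 − 10/2 + 1 = 278.

278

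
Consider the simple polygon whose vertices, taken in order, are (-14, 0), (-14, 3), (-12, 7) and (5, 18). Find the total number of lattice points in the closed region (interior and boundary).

Using the shoelace formula, 2A = |((-14)·3 − (-14)·0) + ((-14)·7 − (-12)·3) + ((-12)·18 − 5·7) + (5·0 − (-14)·18)| = 103, so the area is 51.5.
Summing gcd(|Δx|,|Δy|) over the edges gives the boundary count: gcd(0,3) + gcd(2,4) + gcd(17,11) + gcd(19,18) = 3+2+1+1 = 7.
Pick's theorem gives I = A − B/2 + 1 = 51.5 − 7/2 + 1 = 49, so the closed region contains I + B = 49 + 7 = 56 lattice points.

56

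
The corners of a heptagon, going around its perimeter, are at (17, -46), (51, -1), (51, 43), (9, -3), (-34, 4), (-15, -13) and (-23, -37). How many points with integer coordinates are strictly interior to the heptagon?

3178

Using the shoelace formula, 2A = |(17·(-1) − 51·(-46)) + (51·43 − 51·(-1)) + (51·(-3) − 9·43) + (9·4 − (-34)·(-3)) + ((-34)·(-13) − (-15)·4) + ((-15)·(-37) − (-23)·(-13)) + ((-23)·(-46) − 17·(-37))| = 6412, so the area is 3206.
Summing gcd(|Δx|,|Δy|) over the edges gives the boundary count: gcd(34,45) + gcd(0,44) + gcd(42,46) + gcd(43,7) + gcd(19,17) + gcd(8,24) + gcd(40,9) = 1+44+2+1+1+8+1 = 58.
Pick's theorem gives I = A − B/2 + 1 = 3206 − 58/2 + 1 = 3178.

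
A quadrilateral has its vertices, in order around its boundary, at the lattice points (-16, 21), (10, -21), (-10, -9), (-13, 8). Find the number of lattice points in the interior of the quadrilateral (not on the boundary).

255

The shoelace formula gives twice the area as |[(-16)·(-21) − 10·21] + [10·(-9) − (-10)·(-21)] + [(-10)·8 − (-13)·(-9)] + [(-13)·21 − (-16)·8]| = 516, so the area is 258.
The number of boundary lattice points is Σ gcd(|Δx|,|Δy|) = gcd(26,42) + gcd(20,12) + gcd(3,17) + gcd(3,13) = 2+4+1+1 = 8.
Pick's theorem gives I = A − B/2 + 1 = 258 − 8/2 + 1 = 255.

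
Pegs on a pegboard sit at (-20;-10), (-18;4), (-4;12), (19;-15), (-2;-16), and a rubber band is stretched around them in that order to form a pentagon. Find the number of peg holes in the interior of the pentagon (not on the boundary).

626

The shoelace formula gives twice the area as |[(-20)·4 − (-18)·(-10)] + [(-18)·12 − (-4)·4] + [(-4)·(-15) − 19·12] + [19·(-16) − (-2)·(-15)] + [(-2)·(-10) − (-20)·(-16)]| = 1262, so the area is 631.
Along each edge there are gcd(|Δx|,|Δy|)+1 lattice points, so counting each shared vertex once the boundary has gcd(2,14) + gcd(14,8) + gcd(23,27) + gcd(21,1) + gcd(18,6) = 2+2+1+1+6 = 12.
By Pick's theorem A = I + B/2 − 1, so I = 631 − 12/2 + 1 = 626.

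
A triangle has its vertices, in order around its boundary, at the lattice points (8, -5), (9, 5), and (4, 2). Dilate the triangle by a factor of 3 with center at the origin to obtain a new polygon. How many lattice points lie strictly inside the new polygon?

By the shoelace formula, twice the signed area is |(8·5 − 9·(-5)) + (9·2 − 4·5) + (4·(-5) − 8·2)| = 47, so the area is 47/2.
Summing gcd(|Δx|,|Δy|) over the edges gives the boundary count: gcd(1,10) + gcd(5,3) + gcd(4,7) = 1+1+1 = 3.
Scaling by 3 multiplies the area by 3² = 9 (so the new area is 423/2) and multiplies the boundary lattice-point count by 3, giving 9.
By Pick's theorem, the interior count of the dilated polygon is 423/2 − 9/2 + 1 = 208.

208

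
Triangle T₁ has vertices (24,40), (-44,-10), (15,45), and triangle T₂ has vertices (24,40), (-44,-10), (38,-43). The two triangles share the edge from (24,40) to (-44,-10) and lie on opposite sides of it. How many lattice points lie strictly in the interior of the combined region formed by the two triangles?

3566

The union is the simple quadrilateral with vertices (24,40), (15,45), (-44,-10), (38,-43) in order.
By the shoelace formula, twice the signed area is |(24·45 − 15·40) + (15·(-10) − (-44)·45) + ((-44)·(-43) − 38·(-10)) + (38·40 − 24·(-43))| = 7134, so the area is 3567.
Along each edge there are gcd(|Δx|,|Δy|)+1 lattice points, so counting each shared vertex once the boundary has gcd(9,5) + gcd(59,55) + gcd(82,33) + gcd(14,83) = 1+1+1+1 = 4.
By Pick's theorem I = A − B/2 + 1 = 3567 − 4/2 + 1 = 3566.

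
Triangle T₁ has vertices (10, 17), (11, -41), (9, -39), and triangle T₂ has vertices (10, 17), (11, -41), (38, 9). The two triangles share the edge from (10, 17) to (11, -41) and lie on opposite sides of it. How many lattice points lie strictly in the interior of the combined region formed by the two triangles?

The union is the simple quadrilateral with vertices (10, 17), (9, -39), (11, -41), (38, 9) in order.
Using the shoelace formula, 2A = |[10·(-39) − 9·17] + [9·(-41) − 11·(-39)] + [11·9 − 38·(-41)] + [38·17 − 10·9]| = 1730, so the area is 865.
Summing gcd(|Δx|,|Δy|) over the edges gives the boundary count: gcd(1,56) + gcd(2,2) + gcd(27,50) + gcd(28,8) = 1+2+1+4 = 8.
By Pick's theorem I = A − B/2 + 1 = 865 − 8/2 + 1 = 862.

862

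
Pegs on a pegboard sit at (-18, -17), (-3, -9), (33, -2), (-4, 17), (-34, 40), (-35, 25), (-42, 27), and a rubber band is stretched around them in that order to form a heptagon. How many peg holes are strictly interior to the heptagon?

1616

The shoelace formula gives twice the area as |((-18)·(-9) − (-3)·(-17)) + ((-3)·(-2) − 33·(-9)) + (33·17 − (-4)·(-2)) + ((-4)·40 − (-34)·17) + ((-34)·25 − (-35)·40) + ((-35)·27 − (-42)·25) + ((-42)·(-17) − (-18)·27)| = 3240, so the area is 1620.
The number of boundary lattice points is Σ gcd(|Δx|,|Δy|) = gcd(15,8) + gcd(36,7) + gcd(37,19) + gcd(30,23) + gcd(1,15) + gcd(7,2) + gcd(24,44) = 1+1+1+1+1+1+4 = 10.
Pick's theorem gives I = A − B/2 + 1 = 1620 − 10/2 + 1 = 1616.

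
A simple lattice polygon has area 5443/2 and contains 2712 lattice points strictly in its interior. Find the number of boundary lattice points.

21

Pick's theorem gives A = I + B/2 − 1, so B = 2(A − I + 1) = 2(5443/2 − 2712 + 1) = 21.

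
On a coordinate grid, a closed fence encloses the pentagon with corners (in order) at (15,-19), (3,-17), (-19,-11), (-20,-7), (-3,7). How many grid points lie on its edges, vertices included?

8

Summing gcd(|Δx|,|Δy|) over the edges gives the boundary count: gcd(12,2) + gcd(22,6) + gcd(1,4) + gcd(17,14) + gcd(18,26) = 2+2+1+1+2 = 8.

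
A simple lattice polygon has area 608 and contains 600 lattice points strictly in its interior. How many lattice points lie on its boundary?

Pick's theorem gives A = I + B/2 − 1, so B = 2(A − I + 1) = 2(608 − 600 + 1) = 18.

18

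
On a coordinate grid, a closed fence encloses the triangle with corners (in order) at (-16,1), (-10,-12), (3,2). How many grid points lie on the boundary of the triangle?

3

Along each edge there are gcd(|Δx|,|Δy|)+1 lattice points, so counting each shared vertex once the boundary has gcd(6,13) + gcd(13,14) + gcd(19,1) = 1+1+1 = 3.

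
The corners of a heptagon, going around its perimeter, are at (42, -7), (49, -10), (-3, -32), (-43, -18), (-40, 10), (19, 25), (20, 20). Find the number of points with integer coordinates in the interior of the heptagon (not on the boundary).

3215

By the shoelace formula, twice the signed area is |(42·(-10) − 49·(-7)) + (49·(-32) − (-3)·(-10)) + ((-3)·(-18) − (-43)·(-32)) + ((-43)·10 − (-40)·(-18)) + ((-40)·25 − 19·10) + (19·20 − 20·25) + (20·(-7) − 42·20)| = 6437, so the area is 6437/2.
Along each edge there are gcd(|Δx|,|Δy|)+1 lattice points, so counting each shared vertex once the boundary has gcd(7,3) + gcd(52,22) + gcd(40,14) + gcd(3,28) + gcd(59,15) + gcd(1,5) + gcd(22,27) = 1+2+2+1+1+1+1 = 9.
Pick's theorem gives I = A − B/2 + 1 = 6437/2 − 9/2 + 1 = 3215.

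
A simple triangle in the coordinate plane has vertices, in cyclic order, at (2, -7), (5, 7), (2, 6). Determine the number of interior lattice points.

The shoelace formula gives twice the area as |[2·7 − 5·(-7)] + [5·6 − 2·7] + [2·(-7) − 2·6]| = 39, so the area is 19.5.
The number of boundary lattice points is Σ gcd(|Δx|,|Δy|) = gcd(3,14) + gcd(3,1) + gcd(0,13) = 1+1+13 = 15.
Pick's theorem gives I = A − B/2 + 1 = 19.5 − 15/2 + 1 = 13.

13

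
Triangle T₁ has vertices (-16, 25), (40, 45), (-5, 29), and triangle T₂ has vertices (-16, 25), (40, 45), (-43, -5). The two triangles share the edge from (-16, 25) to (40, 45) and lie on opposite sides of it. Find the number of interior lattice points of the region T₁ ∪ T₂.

The union is the simple quadrilateral with vertices (-16, 25), (-5, 29), (40, 45), (-43, -5) in order.
By the shoelace formula, twice the signed area is |((-16)·29 − (-5)·25) + ((-5)·45 − 40·29) + (40·(-5) − (-43)·45) + ((-43)·25 − (-16)·(-5))| = 1144, so the area is 572.
Along each edge there are gcd(|Δx|,|Δy|)+1 lattice points, so counting each shared vertex once the boundary has gcd(11,4) + gcd(45,16) + gcd(83,50) + gcd(27,30) = 1+1+1+3 = 6.
By Pick's theorem I = A − B/2 + 1 = 572 − 6/2 + 1 = 570.

570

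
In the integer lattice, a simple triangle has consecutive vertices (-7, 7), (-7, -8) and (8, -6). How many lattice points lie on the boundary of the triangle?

17

Along each edge there are gcd(|Δx|,|Δy|)+1 lattice points, so counting each shared vertex once the boundary has gcd(0,15) + gcd(15,2) + gcd(15,13) = 15+1+1 = 17.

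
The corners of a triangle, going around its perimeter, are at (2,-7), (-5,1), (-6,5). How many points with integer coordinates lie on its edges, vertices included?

6

Summing gcd(|Δx|,|Δy|) over the edges gives the boundary count: gcd(7,8) + gcd(1,4) + gcd(8,12) = 1+1+4 = 6.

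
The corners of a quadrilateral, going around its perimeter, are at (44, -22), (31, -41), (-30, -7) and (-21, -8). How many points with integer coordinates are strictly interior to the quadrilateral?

830

By the shoelace formula, twice the signed area is |(44·(-41) − 31·(-22)) + (31·(-7) − (-30)·(-41)) + ((-30)·(-8) − (-21)·(-7)) + ((-21)·(-22) − 44·(-8))| = 1662, so the area is 831.
Summing gcd(|Δx|,|Δy|) over the edges gives the boundary count: gcd(13,19) + gcd(61,34) + gcd(9,1) + gcd(65,14) = 1+1+1+1 = 4.
By Pick's theorem A = I + B/2 − 1, so I = 831 − 4/2 + 1 = 830.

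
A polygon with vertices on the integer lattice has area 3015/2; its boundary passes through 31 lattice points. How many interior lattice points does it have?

Pick's theorem A = I + B/2 − 1 rearranges to I = A − B/2 + 1 = 3015/2 − 31/2 + 1 = 1493.

1493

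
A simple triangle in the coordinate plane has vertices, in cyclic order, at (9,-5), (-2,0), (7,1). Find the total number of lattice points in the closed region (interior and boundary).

The shoelace formula gives twice the area as |(9·0 − (-2)·(-5)) + ((-2)·1 − 7·0) + (7·(-5) − 9·1)| = 56, so the area is 28.
The number of boundary lattice points is Σ gcd(|Δx|,|Δy|) = gcd(11,5) + gcd(9,1) + gcd(2,6) = 1+1+2 = 4.
Pick's theorem gives I = A − B/2 + 1 = 28 − 4/2 + 1 = 27, so the closed region contains I + B = 27 + 4 = 31 lattice points.

31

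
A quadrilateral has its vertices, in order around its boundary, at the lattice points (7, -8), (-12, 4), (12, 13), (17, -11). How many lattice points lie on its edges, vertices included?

Summing gcd(|Δx|,|Δy|) over the edges gives the boundary count: gcd(19,12) + gcd(24,9) + gcd(5,24) + gcd(10,3) = 1+3+1+1 = 6.

6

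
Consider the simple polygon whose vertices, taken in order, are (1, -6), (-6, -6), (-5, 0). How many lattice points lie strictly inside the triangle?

By the shoelace formula, twice the signed area is |(1·(-6) − (-6)·(-6)) + ((-6)·0 − (-5)·(-6)) + ((-5)·(-6) − 1·0)| = 42, so the area is 21.
The number of boundary lattice points is Σ gcd(|Δx|,|Δy|) = gcd(7,0) + gcd(1,6) + gcd(6,6) = 7+1+6 = 14.
Pick's theorem gives I = A − B/2 + 1 = 21 − 14/2 + 1 = 15.

15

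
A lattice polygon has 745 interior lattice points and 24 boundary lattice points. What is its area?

By Pick's theorem, A = I + B/2 − 1 = 745 + 24/2 − 1 = 756.

756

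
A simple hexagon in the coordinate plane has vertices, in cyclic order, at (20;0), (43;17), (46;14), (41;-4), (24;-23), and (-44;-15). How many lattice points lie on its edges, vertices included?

Along each edge there are gcd(|Δx|,|Δy|)+1 lattice points, so counting each shared vertex once the boundary has gcd(23,17) + gcd(3,3) + gcd(5,18) + gcd(17,19) + gcd(68,8) + gcd(64,15) = 1+3+1+1+4+1 = 11.

11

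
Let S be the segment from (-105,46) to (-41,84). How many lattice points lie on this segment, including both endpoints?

3

The number of lattice points on a segment between lattice points is gcd(|Δx|,|Δy|) + 1 = gcd(64,38) + 1 = 2 + 1 = 3.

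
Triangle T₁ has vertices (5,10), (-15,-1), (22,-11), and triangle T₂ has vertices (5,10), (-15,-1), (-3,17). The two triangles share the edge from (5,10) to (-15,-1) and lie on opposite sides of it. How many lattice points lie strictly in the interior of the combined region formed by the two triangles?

414

The union is the simple quadrilateral with vertices (5,10), (22,-11), (-15,-1), (-3,17) in order.
Using the shoelace formula, 2A = |(5·(-11) − 22·10) + (22·(-1) − (-15)·(-11)) + ((-15)·17 − (-3)·(-1)) + ((-3)·10 − 5·17)| = 835, so the area is 417.5.
Summing gcd(|Δx|,|Δy|) over the edges gives the boundary count: gcd(17,21) + gcd(37,10) + gcd(12,18) + gcd(8,7) = 1+1+6+1 = 9.
By Pick's theorem I = A − B/2 + 1 = 417.5 − 9/2 + 1 = 414.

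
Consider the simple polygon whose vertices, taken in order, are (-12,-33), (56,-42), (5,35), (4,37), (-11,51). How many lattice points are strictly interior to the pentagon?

3075

Using the shoelace formula, 2A = |[(-12)·(-42) − 56·(-33)] + [56·35 − 5·(-42)] + [5·37 − 4·35] + [4·51 − (-11)·37] + [(-11)·(-33) − (-12)·51]| = 6153, so the area is 3076.5.
Summing gcd(|Δx|,|Δy|) over the edges gives the boundary count: gcd(68,9) + gcd(51,77) + gcd(1,2) + gcd(15,14) + gcd(1,84) = 1+1+1+1+1 = 5.
Pick's theorem gives I = A − B/2 + 1 = 3076.5 − 5/2 + 1 = 3075.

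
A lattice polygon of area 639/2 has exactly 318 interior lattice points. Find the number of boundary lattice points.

Pick's theorem gives A = I + B/2 − 1, so B = 2(A − I + 1) = 2(639/2 − 318 + 1) = 5.

5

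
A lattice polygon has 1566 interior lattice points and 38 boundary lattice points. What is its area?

1584

By Pick's theorem, A = I + B/2 − 1 = 1566 + 38/2 − 1 = 1584.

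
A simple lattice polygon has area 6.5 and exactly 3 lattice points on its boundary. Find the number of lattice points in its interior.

From Pick's theorem, I = A − B/2 + 1 = 6.5 − 3/2 + 1 = 6.

6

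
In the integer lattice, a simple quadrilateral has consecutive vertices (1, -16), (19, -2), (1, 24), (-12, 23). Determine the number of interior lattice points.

612

Using the shoelace formula, 2A = |(1·(-2) − 19·(-16)) + (19·24 − 1·(-2)) + (1·23 − (-12)·24) + ((-12)·(-16) − 1·23)| = 1240, so the area is 620.
The number of boundary lattice points is Σ gcd(|Δx|,|Δy|) = gcd(18,14) + gcd(18,26) + gcd(13,1) + gcd(13,39) = 2+2+1+13 = 18.
By Pick's theorem A = I + B/2 − 1, so I = 620 − 18/2 + 1 = 612.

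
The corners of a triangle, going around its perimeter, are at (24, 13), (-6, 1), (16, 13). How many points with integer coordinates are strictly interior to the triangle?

The shoelace formula gives twice the area as |[24·1 − (-6)·13] + [(-6)·13 − 16·1] + [16·13 − 24·13]| = 96, so the area is 48.
The number of boundary lattice points is Σ gcd(|Δx|,|Δy|) = gcd(30,12) + gcd(22,12) + gcd(8,0) = 6+2+8 = 16.
Pick's theorem gives I = A − B/2 + 1 = 48 − 16/2 + 1 = 41.

41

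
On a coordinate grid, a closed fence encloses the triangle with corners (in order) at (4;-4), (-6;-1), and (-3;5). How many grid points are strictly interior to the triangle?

33

By the shoelace formula, twice the signed area is |(4·(-1) − (-6)·(-4)) + ((-6)·5 − (-3)·(-1)) + ((-3)·(-4) − 4·5)| = 69, so the area is 69/2.
Along each edge there are gcd(|Δx|,|Δy|)+1 lattice points, so counting each shared vertex once the boundary has gcd(10,3) + gcd(3,6) + gcd(7,9) = 1+3+1 = 5.
By Pick's theorem A = I + B/2 − 1, so I = 69/2 − 5/2 + 1 = 33.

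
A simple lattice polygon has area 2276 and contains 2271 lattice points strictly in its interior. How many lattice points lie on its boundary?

Pick's theorem gives A = I + B/2 − 1, so B = 2(A − I + 1) = 2(2276 − 2271 + 1) = 12.

12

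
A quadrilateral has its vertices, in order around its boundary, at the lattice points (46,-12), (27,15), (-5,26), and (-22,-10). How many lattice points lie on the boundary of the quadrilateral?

5

The number of boundary lattice points is Σ gcd(|Δx|,|Δy|) = gcd(19,27) + gcd(32,11) + gcd(17,36) + gcd(68,2) = 1+1+1+2 = 5.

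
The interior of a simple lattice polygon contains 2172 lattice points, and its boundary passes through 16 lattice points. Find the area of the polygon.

2179

Pick's theorem states A = I + B/2 − 1, so A = 2172 + 16/2 − 1 = 2179.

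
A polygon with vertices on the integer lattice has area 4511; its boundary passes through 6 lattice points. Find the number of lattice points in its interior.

Pick's theorem A = I + B/2 − 1 rearranges to I = A − B/2 + 1 = 4511 − 6/2 + 1 = 4509.

4509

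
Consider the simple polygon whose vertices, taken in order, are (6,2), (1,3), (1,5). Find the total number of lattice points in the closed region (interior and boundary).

By the shoelace formula, twice the signed area is |(6·3 − 1·2) + (1·5 − 1·3) + (1·2 − 6·5)| = 10, so the area is 5.
Along each edge there are gcd(|Δx|,|Δy|)+1 lattice points, so counting each shared vertex once the boundary has gcd(5,1) + gcd(0,2) + gcd(5,3) = 1+2+1 = 4.
Pick's theorem gives I = A − B/2 + 1 = 5 − 4/2 + 1 = 4, so the closed region contains I + B = 4 + 4 = 8 lattice points.

8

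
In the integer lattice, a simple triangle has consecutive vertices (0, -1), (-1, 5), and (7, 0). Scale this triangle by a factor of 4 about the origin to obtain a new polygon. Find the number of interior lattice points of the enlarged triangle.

339

Using the shoelace formula, 2A = |[0·5 − (-1)·(-1)] + [(-1)·0 − 7·5] + [7·(-1) − 0·0]| = 43, so the area is 21.5.
The number of boundary lattice points is Σ gcd(|Δx|,|Δy|) = gcd(1,6) + gcd(8,5) + gcd(7,1) = 1+1+1 = 3.
Scaling by 4 multiplies the area by 4² = 16 (so the new area is 344) and multiplies the boundary lattice-point count by 4, giving 12.
By Pick's theorem, the interior count of the dilated polygon is 344 − 12/2 + 1 = 339.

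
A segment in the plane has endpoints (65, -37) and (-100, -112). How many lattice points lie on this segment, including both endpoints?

The number of lattice points on a segment between lattice points is gcd(|Δx|,|Δy|) + 1 = gcd(165,75) + 1 = 15 + 1 = 16.

16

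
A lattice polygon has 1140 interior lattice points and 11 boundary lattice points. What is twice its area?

Pick's theorem states A = I + B/2 − 1, so A = 1140 + 11/2 − 1 = 2289/2.
Hence 2A = 2289.

2289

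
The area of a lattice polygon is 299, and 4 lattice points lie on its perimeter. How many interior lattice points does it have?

Pick's theorem A = I + B/2 − 1 rearranges to I = A − B/2 + 1 = 299 − 4/2 + 1 = 298.

298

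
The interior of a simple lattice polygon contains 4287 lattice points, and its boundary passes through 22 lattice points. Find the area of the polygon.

By Pick's theorem, A = I + B/2 − 1 = 4287 + 22/2 − 1 = 4297.

4297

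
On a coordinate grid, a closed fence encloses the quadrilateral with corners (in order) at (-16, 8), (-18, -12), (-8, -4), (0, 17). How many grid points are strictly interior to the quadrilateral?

Using the shoelace formula, 2A = |[(-16)·(-12) − (-18)·8] + [(-18)·(-4) − (-8)·(-12)] + [(-8)·17 − 0·(-4)] + [0·8 − (-16)·17]| = 448, so the area is 224.
Along each edge there are gcd(|Δx|,|Δy|)+1 lattice points, so counting each shared vertex once the boundary has gcd(2,20) + gcd(10,8) + gcd(8,21) + gcd(16,9) = 2+2+1+1 = 6.
By Pick's theorem A = I + B/2 − 1, so I = 224 − 6/2 + 1 = 222.

222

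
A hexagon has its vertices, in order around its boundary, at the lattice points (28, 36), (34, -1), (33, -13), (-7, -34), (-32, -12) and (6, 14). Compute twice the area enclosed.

By the shoelace formula, twice the signed area is |(28·(-1) − 34·36) + (34·(-13) − 33·(-1)) + (33·(-34) − (-7)·(-13)) + ((-7)·(-12) − (-32)·(-34)) + ((-32)·14 − 6·(-12)) + (6·36 − 28·14)| = 4430, so the area is 2215.

4430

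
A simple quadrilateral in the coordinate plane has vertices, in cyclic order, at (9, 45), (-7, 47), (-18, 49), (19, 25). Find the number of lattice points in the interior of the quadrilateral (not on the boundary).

239

Using the shoelace formula, 2A = |(9·47 − (-7)·45) + ((-7)·49 − (-18)·47) + ((-18)·25 − 19·49) + (19·45 − 9·25)| = 490, so the area is 245.
Along each edge there are gcd(|Δx|,|Δy|)+1 lattice points, so counting each shared vertex once the boundary has gcd(16,2) + gcd(11,2) + gcd(37,24) + gcd(10,20) = 2+1+1+10 = 14.
By Pick's theorem A = I + B/2 − 1, so I = 245 − 14/2 + 1 = 239.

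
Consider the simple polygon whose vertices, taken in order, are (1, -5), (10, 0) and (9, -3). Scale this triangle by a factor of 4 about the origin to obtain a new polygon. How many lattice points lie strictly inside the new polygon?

169

By the shoelace formula, twice the signed area is |(1·0 − 10·(-5)) + (10·(-3) − 9·0) + (9·(-5) − 1·(-3))| = 22, so the area is 11.
Summing gcd(|Δx|,|Δy|) over the edges gives the boundary count: gcd(9,5) + gcd(1,3) + gcd(8,2) = 1+1+2 = 4.
Scaling by 4 multiplies the area by 4² = 16 (so the new area is 176) and multiplies the boundary lattice-point count by 4, giving 16.
By Pick's theorem, the interior count of the dilated polygon is 176 − 16/2 + 1 = 169.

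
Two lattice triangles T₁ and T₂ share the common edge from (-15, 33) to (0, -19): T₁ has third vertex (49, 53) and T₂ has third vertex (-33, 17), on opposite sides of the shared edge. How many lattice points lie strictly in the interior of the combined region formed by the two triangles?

2398

The union is the simple quadrilateral with vertices (-15, 33), (49, 53), (0, -19), (-33, 17) in order.
Using the shoelace formula, 2A = |((-15)·53 − 49·33) + (49·(-19) − 0·53) + (0·17 − (-33)·(-19)) + ((-33)·33 − (-15)·17)| = 4804, so the area is 2402.
Along each edge there are gcd(|Δx|,|Δy|)+1 lattice points, so counting each shared vertex once the boundary has gcd(64,20) + gcd(49,72) + gcd(33,36) + gcd(18,16) = 4+1+3+2 = 10.
By Pick's theorem I = A − B/2 + 1 = 2402 − 10/2 + 1 = 2398.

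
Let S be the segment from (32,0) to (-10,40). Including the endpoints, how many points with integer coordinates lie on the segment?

The number of lattice points on a segment between lattice points is gcd(|Δx|,|Δy|) + 1 = gcd(42,40) + 1 = 2 + 1 = 3.

3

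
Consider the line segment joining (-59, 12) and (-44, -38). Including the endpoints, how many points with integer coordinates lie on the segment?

The number of lattice points on a segment between lattice points is gcd(|Δx|,|Δy|) + 1 = gcd(15,50) + 1 = 5 + 1 = 6.

6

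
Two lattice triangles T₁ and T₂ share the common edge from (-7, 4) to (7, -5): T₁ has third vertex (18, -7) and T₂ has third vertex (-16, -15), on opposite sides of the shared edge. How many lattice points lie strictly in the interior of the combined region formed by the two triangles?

208

The union is the simple quadrilateral with vertices (-7, 4), (18, -7), (7, -5), (-16, -15) in order.
By the shoelace formula, twice the signed area is |[(-7)·(-7) − 18·4] + [18·(-5) − 7·(-7)] + [7·(-15) − (-16)·(-5)] + [(-16)·4 − (-7)·(-15)]| = 418, so the area is 209.
Summing gcd(|Δx|,|Δy|) over the edges gives the boundary count: gcd(25,11) + gcd(11,2) + gcd(23,10) + gcd(9,19) = 1+1+1+1 = 4.
By Pick's theorem I = A − B/2 + 1 = 209 − 4/2 + 1 = 208.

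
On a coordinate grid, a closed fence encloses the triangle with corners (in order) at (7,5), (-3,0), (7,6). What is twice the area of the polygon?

10

Using the shoelace formula, 2A = |[7·0 − (-3)·5] + [(-3)·6 − 7·0] + [7·5 − 7·6]| = 10, so the area is 5.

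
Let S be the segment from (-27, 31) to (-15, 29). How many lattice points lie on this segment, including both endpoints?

3

The number of lattice points on a segment between lattice points is gcd(|Δx|,|Δy|) + 1 = gcd(12,2) + 1 = 2 + 1 = 3.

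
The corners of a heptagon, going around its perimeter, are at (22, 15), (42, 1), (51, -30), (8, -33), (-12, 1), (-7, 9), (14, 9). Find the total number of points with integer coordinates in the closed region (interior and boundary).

The shoelace formula gives twice the area as |[22·1 − 42·15] + [42·(-30) − 51·1] + [51·(-33) − 8·(-30)] + [8·1 − (-12)·(-33)] + [(-12)·9 − (-7)·1] + [(-7)·9 − 14·9] + [14·15 − 22·9]| = 4028, so the area is 2014.
The number of boundary lattice points is Σ gcd(|Δx|,|Δy|) = gcd(20,14) + gcd(9,31) + gcd(43,3) + gcd(20,34) + gcd(5,8) + gcd(21,0) + gcd(8,6) = 2+1+1+2+1+21+2 = 30.
Pick's theorem gives I = A − B/2 + 1 = 2014 − 30/2 + 1 = 2000, so the closed region contains I + B = 2000 + 30 = 2030 lattice points.

2030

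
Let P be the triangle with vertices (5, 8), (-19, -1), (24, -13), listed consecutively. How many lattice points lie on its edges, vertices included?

5

Summing gcd(|Δx|,|Δy|) over the edges gives the boundary count: gcd(24,9) + gcd(43,12) + gcd(19,21) = 3+1+1 = 5.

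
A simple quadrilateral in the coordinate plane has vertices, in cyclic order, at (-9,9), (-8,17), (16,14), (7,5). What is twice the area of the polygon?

375

Using the shoelace formula, 2A = |((-9)·17 − (-8)·9) + ((-8)·14 − 16·17) + (16·5 − 7·14) + (7·9 − (-9)·5)| = 375, so the area is 187.5.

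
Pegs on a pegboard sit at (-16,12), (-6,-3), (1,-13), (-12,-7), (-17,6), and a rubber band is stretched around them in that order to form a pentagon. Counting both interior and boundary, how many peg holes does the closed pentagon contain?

The shoelace formula gives twice the area as |[(-16)·(-3) − (-6)·12] + [(-6)·(-13) − 1·(-3)] + [1·(-7) − (-12)·(-13)] + [(-12)·6 − (-17)·(-7)] + [(-17)·12 − (-16)·6]| = 261, so the area is 130.5.
Along each edge there are gcd(|Δx|,|Δy|)+1 lattice points, so counting each shared vertex once the boundary has gcd(10,15) + gcd(7,10) + gcd(13,6) + gcd(5,13) + gcd(1,6) = 5+1+1+1+1 = 9.
Pick's theorem gives I = A − B/2 + 1 = 130.5 − 9/2 + 1 = 127, so the closed region contains I + B = 127 + 9 = 136 lattice points.

136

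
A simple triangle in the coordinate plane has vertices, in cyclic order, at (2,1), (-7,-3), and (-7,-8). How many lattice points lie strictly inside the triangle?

By the shoelace formula, twice the signed area is |(2·(-3) − (-7)·1) + ((-7)·(-8) − (-7)·(-3)) + ((-7)·1 − 2·(-8))| = 45, so the area is 45/2.
Along each edge there are gcd(|Δx|,|Δy|)+1 lattice points, so counting each shared vertex once the boundary has gcd(9,4) + gcd(0,5) + gcd(9,9) = 1+5+9 = 15.
By Pick's theorem A = I + B/2 − 1, so I = 45/2 − 15/2 + 1 = 16.

16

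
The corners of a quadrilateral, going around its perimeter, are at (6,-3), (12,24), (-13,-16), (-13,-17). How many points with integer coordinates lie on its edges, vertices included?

Along each edge there are gcd(|Δx|,|Δy|)+1 lattice points, so counting each shared vertex once the boundary has gcd(6,27) + gcd(25,40) + gcd(0,1) + gcd(19,14) = 3+5+1+1 = 10.

10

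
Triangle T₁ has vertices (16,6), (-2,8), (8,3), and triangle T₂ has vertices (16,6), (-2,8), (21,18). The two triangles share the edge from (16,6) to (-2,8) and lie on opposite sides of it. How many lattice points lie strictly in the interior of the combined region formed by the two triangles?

The union is the simple quadrilateral with vertices (16,6), (8,3), (-2,8), (21,18) in order.
Using the shoelace formula, 2A = |[16·3 − 8·6] + [8·8 − (-2)·3] + [(-2)·18 − 21·8] + [21·6 − 16·18]| = 296, so the area is 148.
Along each edge there are gcd(|Δx|,|Δy|)+1 lattice points, so counting each shared vertex once the boundary has gcd(8,3) + gcd(10,5) + gcd(23,10) + gcd(5,12) = 1+5+1+1 = 8.
By Pick's theorem I = A − B/2 + 1 = 148 − 8/2 + 1 = 145.

145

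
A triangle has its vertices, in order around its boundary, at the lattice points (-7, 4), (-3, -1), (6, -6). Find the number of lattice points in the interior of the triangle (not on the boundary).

12

The shoelace formula gives twice the area as |[(-7)·(-1) − (-3)·4] + [(-3)·(-6) − 6·(-1)] + [6·4 − (-7)·(-6)]| = 25, so the area is 25/2.
The number of boundary lattice points is Σ gcd(|Δx|,|Δy|) = gcd(4,5) + gcd(9,5) + gcd(13,10) = 1+1+1 = 3.
Pick's theorem gives I = A − B/2 + 1 = 25/2 − 3/2 + 1 = 12.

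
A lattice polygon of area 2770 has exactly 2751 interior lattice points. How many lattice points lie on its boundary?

40

Pick's theorem gives A = I + B/2 − 1, so B = 2(A − I + 1) = 2(2770 − 2751 + 1) = 40.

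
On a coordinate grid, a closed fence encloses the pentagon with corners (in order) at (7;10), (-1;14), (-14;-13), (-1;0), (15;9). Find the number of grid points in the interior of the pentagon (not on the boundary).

Using the shoelace formula, 2A = |(7·14 − (-1)·10) + ((-1)·(-13) − (-14)·14) + ((-14)·0 − (-1)·(-13)) + ((-1)·9 − 15·0) + (15·10 − 7·9)| = 382, so the area is 191.
Along each edge there are gcd(|Δx|,|Δy|)+1 lattice points, so counting each shared vertex once the boundary has gcd(8,4) + gcd(13,27) + gcd(13,13) + gcd(16,9) + gcd(8,1) = 4+1+13+1+1 = 20.
Pick's theorem gives I = A − B/2 + 1 = 191 − 20/2 + 1 = 182.

182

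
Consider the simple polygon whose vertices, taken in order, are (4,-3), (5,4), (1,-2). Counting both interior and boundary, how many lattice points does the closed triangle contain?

Using the shoelace formula, 2A = |(4·4 − 5·(-3)) + (5·(-2) − 1·4) + (1·(-3) − 4·(-2))| = 22, so the area is 11.
Summing gcd(|Δx|,|Δy|) over the edges gives the boundary count: gcd(1,7) + gcd(4,6) + gcd(3,1) = 1+2+1 = 4.
Pick's theorem gives I = A − B/2 + 1 = 11 − 4/2 + 1 = 10, so the closed region contains I + B = 10 + 4 = 14 lattice points.

14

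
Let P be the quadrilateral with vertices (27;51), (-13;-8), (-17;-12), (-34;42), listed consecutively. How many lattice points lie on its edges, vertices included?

7

Summing gcd(|Δx|,|Δy|) over the edges gives the boundary count: gcd(40,59) + gcd(4,4) + gcd(17,54) + gcd(61,9) = 1+4+1+1 = 7.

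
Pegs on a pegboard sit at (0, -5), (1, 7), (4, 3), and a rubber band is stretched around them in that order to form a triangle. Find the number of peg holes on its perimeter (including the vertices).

Along each edge there are gcd(|Δx|,|Δy|)+1 lattice points, so counting each shared vertex once the boundary has gcd(1,12) + gcd(3,4) + gcd(4,8) = 1+1+4 = 6.

6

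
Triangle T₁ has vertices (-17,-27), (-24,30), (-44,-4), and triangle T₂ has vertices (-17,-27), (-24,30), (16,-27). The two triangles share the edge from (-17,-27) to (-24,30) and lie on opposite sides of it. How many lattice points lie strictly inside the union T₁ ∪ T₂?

1612

The union is the simple quadrilateral with vertices (-17,-27), (-44,-4), (-24,30), (16,-27) in order.
Using the shoelace formula, 2A = |((-17)·(-4) − (-44)·(-27)) + ((-44)·30 − (-24)·(-4)) + ((-24)·(-27) − 16·30) + (16·(-27) − (-17)·(-27))| = 3259, so the area is 3259/2.
The number of boundary lattice points is Σ gcd(|Δx|,|Δy|) = gcd(27,23) + gcd(20,34) + gcd(40,57) + gcd(33,0) = 1+2+1+33 = 37.
By Pick's theorem I = A − B/2 + 1 = 3259/2 − 37/2 + 1 = 1612.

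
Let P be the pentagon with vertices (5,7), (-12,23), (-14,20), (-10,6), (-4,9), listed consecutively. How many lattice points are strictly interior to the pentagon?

The shoelace formula gives twice the area as |(5·23 − (-12)·7) + ((-12)·20 − (-14)·23) + ((-14)·6 − (-10)·20) + ((-10)·9 − (-4)·6) + ((-4)·7 − 5·9)| = 258, so the area is 129.
Along each edge there are gcd(|Δx|,|Δy|)+1 lattice points, so counting each shared vertex once the boundary has gcd(17,16) + gcd(2,3) + gcd(4,14) + gcd(6,3) + gcd(9,2) = 1+1+2+3+1 = 8.
By Pick's theorem A = I + B/2 − 1, so I = 129 − 8/2 + 1 = 126.

126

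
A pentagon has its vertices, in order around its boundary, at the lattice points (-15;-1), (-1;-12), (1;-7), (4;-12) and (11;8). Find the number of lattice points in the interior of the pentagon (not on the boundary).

By the shoelace formula, twice the signed area is |((-15)·(-12) − (-1)·(-1)) + ((-1)·(-7) − 1·(-12)) + (1·(-12) − 4·(-7)) + (4·8 − 11·(-12)) + (11·(-1) − (-15)·8)| = 487, so the area is 243.5.
The number of boundary lattice points is Σ gcd(|Δx|,|Δy|) = gcd(14,11) + gcd(2,5) + gcd(3,5) + gcd(7,20) + gcd(26,9) = 1+1+1+1+1 = 5.
Pick's theorem gives I = A − B/2 + 1 = 243.5 − 5/2 + 1 = 242.

242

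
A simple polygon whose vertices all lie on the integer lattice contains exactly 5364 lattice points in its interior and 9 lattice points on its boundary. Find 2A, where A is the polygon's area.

10735

By Pick's theorem, A = I + B/2 − 1 = 5364 + 9/2 − 1 = 10735/2.
Hence 2A = 10735.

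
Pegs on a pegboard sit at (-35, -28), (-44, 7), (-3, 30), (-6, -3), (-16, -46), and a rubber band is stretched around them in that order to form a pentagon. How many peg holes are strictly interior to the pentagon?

1758

Using the shoelace formula, 2A = |((-35)·7 − (-44)·(-28)) + ((-44)·30 − (-3)·7) + ((-3)·(-3) − (-6)·30) + ((-6)·(-46) − (-16)·(-3)) + ((-16)·(-28) − (-35)·(-46))| = 3521, so the area is 3521/2.
Along each edge there are gcd(|Δx|,|Δy|)+1 lattice points, so counting each shared vertex once the boundary has gcd(9,35) + gcd(41,23) + gcd(3,33) + gcd(10,43) + gcd(19,18) = 1+1+3+1+1 = 7.
Pick's theorem gives I = A − B/2 + 1 = 3521/2 − 7/2 + 1 = 1758.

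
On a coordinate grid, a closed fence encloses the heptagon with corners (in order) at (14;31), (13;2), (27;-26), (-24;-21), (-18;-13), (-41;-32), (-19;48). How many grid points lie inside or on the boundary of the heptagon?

Using the shoelace formula, 2A = |[14·2 − 13·31] + [13·(-26) − 27·2] + [27·(-21) − (-24)·(-26)] + [(-24)·(-13) − (-18)·(-21)] + [(-18)·(-32) − (-41)·(-13)] + [(-41)·48 − (-19)·(-32)] + [(-19)·31 − 14·48]| = 5818, so the area is 2909.
The number of boundary lattice points is Σ gcd(|Δx|,|Δy|) = gcd(1,29) + gcd(14,28) + gcd(51,5) + gcd(6,8) + gcd(23,19) + gcd(22,80) + gcd(33,17) = 1+14+1+2+1+2+1 = 22.
Pick's theorem gives I = A − B/2 + 1 = 2909 − 22/2 + 1 = 2899, so the closed region contains I + B = 2899 + 22 = 2921 lattice points.

2921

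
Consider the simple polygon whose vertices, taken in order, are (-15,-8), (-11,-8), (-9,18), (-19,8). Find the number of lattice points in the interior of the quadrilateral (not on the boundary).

The shoelace formula gives twice the area as |((-15)·(-8) − (-11)·(-8)) + ((-11)·18 − (-9)·(-8)) + ((-9)·8 − (-19)·18) + ((-19)·(-8) − (-15)·8)| = 304, so the area is 152.
Along each edge there are gcd(|Δx|,|Δy|)+1 lattice points, so counting each shared vertex once the boundary has gcd(4,0) + gcd(2,26) + gcd(10,10) + gcd(4,16) = 4+2+10+4 = 20.
By Pick's theorem A = I + B/2 − 1, so I = 152 − 20/2 + 1 = 143.

143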